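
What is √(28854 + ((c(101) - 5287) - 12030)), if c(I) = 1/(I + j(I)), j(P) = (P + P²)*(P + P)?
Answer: √49966724170646530/2081105 ≈ 107.41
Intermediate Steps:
j(P) = 2*P*(P + P²) (j(P) = (P + P²)*(2*P) = 2*P*(P + P²))
c(I) = 1/(I + 2*I²*(1 + I))
√(28854 + ((c(101) - 5287) - 12030)) = √(28854 + ((1/(101*(1 + 2*101*(1 + 101))) - 5287) - 12030)) = √(28854 + ((1/(101*(1 + 2*101*102)) - 5287) - 12030)) = √(28854 + ((1/(101*(1 + 20604)) - 5287) - 12030)) = √(28854 + (((1/101)/20605 - 5287) - 12030)) = √(28854 + (((1/101)*(1/20605) - 5287) - 12030)) = √(28854 + ((1/2081105 - 5287) - 12030)) = √(28854 + (-11002802134/2081105 - 12030)) = √(28854 - 36038495284/2081105) = √(24009708386/2081105) = √49966724170646530/2081105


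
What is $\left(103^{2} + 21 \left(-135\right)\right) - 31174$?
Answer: $-23400$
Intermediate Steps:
$\left(103^{2} + 21 \left(-135\right)\right) - 31174 = \left(10609 - 2835\right) - 31174 = 7774 - 31174 = -23400$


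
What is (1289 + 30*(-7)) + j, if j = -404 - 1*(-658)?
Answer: 1333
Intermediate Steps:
j = 254 (j = -404 + 658 = 254)
(1289 + 30*(-7)) + j = (1289 + 30*(-7)) + 254 = (1289 - 210) + 254 = 1079 + 254 = 1333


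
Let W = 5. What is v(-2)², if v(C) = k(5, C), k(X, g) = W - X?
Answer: 0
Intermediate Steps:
k(X, g) = 5 - X
v(C) = 0 (v(C) = 5 - 1*5 = 5 - 5 = 0)
v(-2)² = 0² = 0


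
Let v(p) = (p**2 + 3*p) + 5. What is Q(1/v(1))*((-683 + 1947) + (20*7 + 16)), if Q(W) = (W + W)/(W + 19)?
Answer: 710/43 ≈ 16.512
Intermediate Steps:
v(p) = 5 + p**2 + 3*p
Q(W) = 2*W/(19 + W) (Q(W) = (2*W)/(19 + W) = 2*W/(19 + W))
Q(1/v(1))*((-683 + 1947) + (20*7 + 16)) = (2/((5 + 1**2 + 3*1)*(19 + 1/(5 + 1**2 + 3*1))))*((-683 + 1947) + (20*7 + 16)) = (2/((5 + 1 + 3)*(19 + 1/(5 + 1 + 3))))*(1264 + (140 + 16)) = (2/(9*(19 + 1/9)))*(1264 + 156) = (2*(1/9)/(19 + 1/9))*1420 = (2*(1/9)/(172/9))*1420 = (2*(1/9)*(9/172))*1420 = (1/86)*1420 = 710/43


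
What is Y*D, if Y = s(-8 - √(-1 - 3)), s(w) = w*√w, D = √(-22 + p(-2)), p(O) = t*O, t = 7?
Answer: 12*I*√2*(-4 - I)^(3/2) ≈ -132.59 - 51.043*I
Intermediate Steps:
p(O) = 7*O
D = 6*I (D = √(-22 + 7*(-2)) = √(-22 - 14) = √(-36) = 6*I ≈ 6.0*I)
s(w) = w^(3/2)
Y = (-8 - 2*I)^(3/2) (Y = (-8 - √(-1 - 3))^(3/2) = (-8 - √(-4))^(3/2) = (-8 - 2*I)^(3/2) ≈ -8.5071 + 22.099*I)
Y*D = (2*√2*(-4 - I)^(3/2))*(6*I) = 12*I*√2*(-4 - I)^(3/2)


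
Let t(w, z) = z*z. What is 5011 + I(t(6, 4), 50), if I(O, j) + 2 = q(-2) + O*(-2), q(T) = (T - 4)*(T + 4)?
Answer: 4965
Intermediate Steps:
t(w, z) = z**2
q(T) = (-4 + T)*(4 + T)
I(O, j) = -14 - 2*O (I(O, j) = -2 + ((-16 + (-2)**2) + O*(-2)) = -2 + ((-16 + 4) - 2*O) = -2 + (-12 - 2*O) = -14 - 2*O)
5011 + I(t(6, 4), 50) = 5011 + (-14 - 2*4**2) = 5011 + (-14 - 2*16) = 5011 + (-14 - 32) = 5011 - 46 = 4965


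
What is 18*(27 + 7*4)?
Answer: 990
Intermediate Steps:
18*(27 + 7*4) = 18*(27 + 28) = 18*55 = 990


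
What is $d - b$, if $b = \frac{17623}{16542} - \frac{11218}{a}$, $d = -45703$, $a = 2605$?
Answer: $- \frac{1969289902489}{43091910} \approx -45700.0$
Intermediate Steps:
$b = - \frac{139660241}{43091910}$ ($b = \frac{17623}{16542} - \frac{11218}{2605} = - \frac{139660241}{43091910} \approx -3.241$)
$d - b = -45703 - - \frac{139660241}{43091910} = -45703 + \frac{139660241}{43091910} = - \frac{1969289902489}{43091910}$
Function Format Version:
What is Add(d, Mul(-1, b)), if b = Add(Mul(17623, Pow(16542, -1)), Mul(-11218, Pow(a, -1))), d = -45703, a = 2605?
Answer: Rational(-1969289902489, 43091910) ≈ -45700.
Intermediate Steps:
b = Rational(-139660241, 43091910) (b = Add(Mul(17623, Pow(16542, -1)), Mul(-11218, Pow(2605, -1))) = Add(Mul(17623, Rational(1, 16542)), Mul(-11218, Rational(1, 2605))) = Add(Rational(17623, 16542), Rational(-11218, 2605)) = Rational(-139660241, 43091910) ≈ -3.2410)
Add(d, Mul(-1, b)) = Add(-45703, Mul(-1, Rational(-139660241, 43091910))) = Add(-45703, Rational(139660241, 43091910)) = Rational(-1969289902489, 43091910)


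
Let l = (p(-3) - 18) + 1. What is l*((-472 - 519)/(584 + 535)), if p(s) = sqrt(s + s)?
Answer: 16847/1119 - 991*I*sqrt(6)/1119 ≈ 15.055 - 2.1693*I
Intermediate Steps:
p(s) = sqrt(2)*sqrt(s) (p(s) = sqrt(2*s) = sqrt(2)*sqrt(s))
l = -17 + I*sqrt(6) (l = (sqrt(2)*sqrt(-3) - 18) + 1 = (sqrt(2)*(I*sqrt(3)) - 18) + 1 = (I*sqrt(6) - 18) + 1 = (-18 + I*sqrt(6)) + 1 = -17 + I*sqrt(6) ≈ -17.0 + 2.4495*I)
l*((-472 - 519)/(584 + 535)) = (-17 + I*sqrt(6))*((-472 - 519)/(584 + 535)) = (-17 + I*sqrt(6))*(-991/1119) = 16847/1119 - 991*I*sqrt(6)/1119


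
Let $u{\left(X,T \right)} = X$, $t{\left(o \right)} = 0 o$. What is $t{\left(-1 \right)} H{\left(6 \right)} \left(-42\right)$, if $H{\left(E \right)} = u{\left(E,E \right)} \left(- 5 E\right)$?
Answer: $0$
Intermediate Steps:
$t{\left(o \right)} = 0$
$H{\left(E \right)} = - 5 E^{2}$ ($H{\left(E \right)} = E \left(- 5 E\right) = - 5 E^{2}$)
$t{\left(-1 \right)} H{\left(6 \right)} \left(-42\right) = 0 \left(- 5 \cdot 6^{2}\right) \left(-42\right) = 0 \left(\left(-5\right) 36\right) \left(-42\right) = 0 \left(-180\right) \left(-42\right) = 0 \left(-42\right) = 0$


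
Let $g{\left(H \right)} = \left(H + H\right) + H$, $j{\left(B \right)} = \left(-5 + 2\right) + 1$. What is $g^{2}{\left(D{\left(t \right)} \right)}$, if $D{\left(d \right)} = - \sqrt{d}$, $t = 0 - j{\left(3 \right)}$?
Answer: $18$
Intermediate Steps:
$j{\left(B \right)} = -2$ ($j{\left(B \right)} = -3 + 1 = -2$)
$t = 2$ ($t = 0 - -2 = 0 + 2 = 2$)
$g{\left(H \right)} = 3 H$ ($g{\left(H \right)} = 2 H + H = 3 H$)
$g^{2}{\left(D{\left(t \right)} \right)} = \left(3 \left(- \sqrt{2}\right)\right)^{2} = \left(- 3 \sqrt{2}\right)^{2} = 18$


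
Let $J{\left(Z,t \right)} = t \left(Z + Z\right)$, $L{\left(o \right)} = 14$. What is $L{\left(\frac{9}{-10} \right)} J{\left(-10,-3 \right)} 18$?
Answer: $15120$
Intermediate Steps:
$J{\left(Z,t \right)} = 2 Z t$ ($J{\left(Z,t \right)} = t 2 Z = 2 Z t$)
$L{\left(\frac{9}{-10} \right)} J{\left(-10,-3 \right)} 18 = 14 \cdot 2 \left(-10\right) \left(-3\right) 18 = 14 \cdot 60 \cdot 18 = 840 \cdot 18 = 15120$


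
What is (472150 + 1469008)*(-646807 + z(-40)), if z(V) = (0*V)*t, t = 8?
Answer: -1255554582506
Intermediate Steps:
z(V) = 0 (z(V) = (0*V)*8 = 0*8 = 0)
(472150 + 1469008)*(-646807 + z(-40)) = (472150 + 1469008)*(-646807 + 0) = 1941158*(-646807) = -1255554582506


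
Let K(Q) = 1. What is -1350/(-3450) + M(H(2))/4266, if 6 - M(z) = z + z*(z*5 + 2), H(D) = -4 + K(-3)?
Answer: 6284/16353 ≈ 0.38427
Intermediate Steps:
H(D) = -3 (H(D) = -4 + 1 = -3)
M(z) = 6 - z - z*(2 + 5*z) (M(z) = 6 - (z + z*(z*5 + 2)) = 6 - (z + z*(5*z + 2)) = 6 - (z + z*(2 + 5*z)) = 6 + (-z - z*(2 + 5*z)) = 6 - z - z*(2 + 5*z))
-1350/(-3450) + M(H(2))/4266 = -1350/(-3450) + (6 - 5*(-3)² - 3*(-3))/4266 = -1350*(-1/3450) + (6 - 5*9 + 9)*(1/4266) = 9/23 + (6 - 45 + 9)*(1/4266) = 9/23 - 30*1/4266 = 9/23 - 5/711 = 6284/16353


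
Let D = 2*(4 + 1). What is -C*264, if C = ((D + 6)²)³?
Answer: -4429185024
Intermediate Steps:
D = 10 (D = 2*5 = 10)
C = 16777216 (C = ((10 + 6)²)³ = (16²)³ = 256³ = 16777216)
-C*264 = -1*16777216*264 = -16777216*264 = -4429185024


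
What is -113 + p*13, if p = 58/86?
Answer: -4482/43 ≈ -104.23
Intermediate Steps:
p = 29/43 (p = 58*(1/86) = 29/43 ≈ 0.67442)
-113 + p*13 = -113 + (29/43)*13 = -113 + 377/43 = -4482/43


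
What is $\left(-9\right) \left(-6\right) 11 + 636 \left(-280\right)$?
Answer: $-177486$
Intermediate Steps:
$\left(-9\right) \left(-6\right) 11 + 636 \left(-280\right) = 54 \cdot 11 - 178080 = 594 - 178080 = -177486$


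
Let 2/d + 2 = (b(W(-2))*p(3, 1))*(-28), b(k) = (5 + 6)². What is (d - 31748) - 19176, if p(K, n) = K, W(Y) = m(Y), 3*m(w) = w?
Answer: -258846693/5083 ≈ -50924.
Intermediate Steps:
m(w) = w/3
W(Y) = Y/3
b(k) = 121 (b(k) = 11² = 121)
d = -1/5083 (d = 2/(-2 + (121*3)*(-28)) = 2/(-2 + 363*(-28)) = 2/(-2 - 10164) = 2/(-10166) = 2*(-1/10166) = -1/5083 ≈ -0.00019673)
(d - 31748) - 19176 = (-1/5083 - 31748) - 19176 = -161375085/5083 - 19176 = -258846693/5083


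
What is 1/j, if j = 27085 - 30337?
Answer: -1/3252 ≈ -0.00030750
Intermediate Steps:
j = -3252
1/j = 1/(-3252) = -1/3252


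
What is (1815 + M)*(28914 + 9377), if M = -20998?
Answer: -734536253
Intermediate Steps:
(1815 + M)*(28914 + 9377) = (1815 - 20998)*(28914 + 9377) = -19183*38291 = -734536253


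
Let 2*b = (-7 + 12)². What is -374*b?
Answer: -4675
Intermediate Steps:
b = 25/2 (b = (-7 + 12)²/2 = (½)*5² = (½)*25 = 25/2 ≈ 12.500)
-374*b = -374*25/2 = -4675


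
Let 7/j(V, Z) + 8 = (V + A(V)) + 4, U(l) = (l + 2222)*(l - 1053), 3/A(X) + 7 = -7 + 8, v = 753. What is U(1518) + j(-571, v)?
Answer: 2001704086/1151 ≈ 1.7391e+6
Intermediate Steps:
A(X) = -½ (A(X) = 3/(-7 + (-7 + 8)) = 3/(-7 + 1) = 3/(-6) = 3*(-⅙) = -½)
U(l) = (-1053 + l)*(2222 + l) (U(l) = (2222 + l)*(-1053 + l) = (-1053 + l)*(2222 + l))
j(V, Z) = 7/(-9/2 + V) (j(V, Z) = 7/(-8 + ((V - ½) + 4)) = 7/(-8 + ((-½ + V) + 4)) = 7/(-8 + (7/2 + V)) = 7/(-9/2 + V))
U(1518) + j(-571, v) = (-2339766 + 1518² + 1169*1518) + 14/(-9 + 2*(-571)) = (-2339766 + 2304324 + 1774542) + 14/(-9 - 1142) = 1739100 + 14/(-1151) = 1739100 + 14*(-1/1151) = 1739100 - 14/1151 = 2001704086/1151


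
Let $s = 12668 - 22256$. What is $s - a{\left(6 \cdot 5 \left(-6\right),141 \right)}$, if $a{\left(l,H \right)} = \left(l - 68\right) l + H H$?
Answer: $-74109$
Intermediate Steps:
$a{\left(l,H \right)} = H^{2} + l \left(-68 + l\right)$ ($a{\left(l,H \right)} = \left(-68 + l\right) l + H^{2} = l \left(-68 + l\right) + H^{2} = H^{2} + l \left(-68 + l\right)$)
$s = -9588$ ($s = 12668 - 22256 = -9588$)
$s - a{\left(6 \cdot 5 \left(-6\right),141 \right)} = -9588 - \left(141^{2} + \left(6 \cdot 5 \left(-6\right)\right)^{2} - 68 \cdot 6 \cdot 5 \left(-6\right)\right) = -9588 - \left(19881 + \left(30 \left(-6\right)\right)^{2} - 68 \cdot 30 \left(-6\right)\right) = -9588 - \left(19881 + \left(-180\right)^{2} - -12240\right) = -9588 - \left(19881 + 32400 + 12240\right) = -9588 - 64521 = -74109$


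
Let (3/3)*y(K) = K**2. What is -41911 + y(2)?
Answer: -41907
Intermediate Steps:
y(K) = K**2
-41911 + y(2) = -41911 + 2**2 = -41911 + 4 = -41907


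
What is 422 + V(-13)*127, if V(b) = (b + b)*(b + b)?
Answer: 86274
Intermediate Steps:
V(b) = 4*b² (V(b) = (2*b)*(2*b) = 4*b²)
422 + V(-13)*127 = 422 + (4*(-13)²)*127 = 422 + (4*169)*127 = 422 + 676*127 = 422 + 85852 = 86274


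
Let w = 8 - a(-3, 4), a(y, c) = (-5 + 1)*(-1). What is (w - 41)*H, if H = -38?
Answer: 1406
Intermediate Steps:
a(y, c) = 4 (a(y, c) = -4*(-1) = 4)
w = 4 (w = 8 - 1*4 = 8 - 4 = 4)
(w - 41)*H = (4 - 41)*(-38) = -37*(-38) = 1406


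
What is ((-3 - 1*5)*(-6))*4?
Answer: 192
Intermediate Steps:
((-3 - 1*5)*(-6))*4 = ((-3 - 5)*(-6))*4 = -8*(-6)*4 = 48*4 = 192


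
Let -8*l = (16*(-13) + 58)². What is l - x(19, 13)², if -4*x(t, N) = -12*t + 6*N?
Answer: -16875/4 ≈ -4218.8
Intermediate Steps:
x(t, N) = 3*t - 3*N/2 (x(t, N) = -(-12*t + 6*N)/4 = 3*t - 3*N/2)
l = -5625/2 (l = -(16*(-13) + 58)²/8 = -(-208 + 58)²/8 = -⅛*(-150)² = -⅛*22500 = -5625/2 ≈ -2812.5)
l - x(19, 13)² = -5625/2 - (3*19 - 3/2*13)² = -5625/2 - (57 - 39/2)² = -5625/2 - (75/2)² = -5625/2 - 1*5625/4 = -5625/2 - 5625/4 = -16875/4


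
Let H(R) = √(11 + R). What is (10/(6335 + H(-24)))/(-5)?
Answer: -6335/20066119 + I*√13/20066119 ≈ -0.00031571 + 1.7968e-7*I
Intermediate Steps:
(10/(6335 + H(-24)))/(-5) = (10/(6335 + √(11 - 24)))/(-5) = -2/(6335 + √(-13)) = -2/(6335 + I*√13)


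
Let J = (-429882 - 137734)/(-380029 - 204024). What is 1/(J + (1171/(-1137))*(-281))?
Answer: 664068261/192828603095 ≈ 0.0034438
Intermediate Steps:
J = 567616/584053 (J = -567616/(-584053) = -567616*(-1/584053) = 567616/584053 ≈ 0.97186)
1/(J + (1171/(-1137))*(-281)) = 1/(567616/584053 + (1171/(-1137))*(-281)) = 1/(567616/584053 + (1171*(-1/1137))*(-281)) = 1/(567616/584053 - 1171/1137*(-281)) = 1/(567616/584053 + 329051/1137) = 1/(192828603095/664068261) = 664068261/192828603095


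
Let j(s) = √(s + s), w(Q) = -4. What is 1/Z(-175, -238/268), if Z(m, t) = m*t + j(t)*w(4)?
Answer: 23450/3648663 + 1072*I*√7973/434190897 ≈ 0.006427 + 0.00022046*I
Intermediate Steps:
j(s) = √2*√s (j(s) = √(2*s) = √2*√s)
Z(m, t) = m*t - 4*√2*√t (Z(m, t) = m*t + (√2*√t)*(-4) = m*t - 4*√2*√t)
1/Z(-175, -238/268) = 1/(-(-41650)/268 - 4*√2*√(-238/268)) = 1/(-(-41650)/268 - 4*√2*√(-238*1/268)) = 1/(-175*(-119/134) - 4*√2*√(-119/134)) = 1/(20825/134 - 4*√2*I*√15946/134) = 1/(20825/134 - 4*I*√7973/67)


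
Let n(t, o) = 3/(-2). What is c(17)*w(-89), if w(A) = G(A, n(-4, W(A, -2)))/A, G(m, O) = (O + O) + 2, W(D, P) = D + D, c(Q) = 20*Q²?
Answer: 5780/89 ≈ 64.944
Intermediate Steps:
W(D, P) = 2*D
n(t, o) = -3/2 (n(t, o) = 3*(-½) = -3/2)
G(m, O) = 2 + 2*O (G(m, O) = 2*O + 2 = 2 + 2*O)
w(A) = -1/A (w(A) = (2 + 2*(-3/2))/A = (2 - 3)/A = -1/A)
c(17)*w(-89) = (20*17²)*(-1/(-89)) = (20*289)*(-1*(-1/89)) = 5780*(1/89) = 5780/89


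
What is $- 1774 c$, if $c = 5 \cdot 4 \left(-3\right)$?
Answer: $106440$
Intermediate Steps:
$c = -60$ ($c = 5 \left(-12\right) = -60$)
$- 1774 c = \left(-1774\right) \left(-60\right) = 106440$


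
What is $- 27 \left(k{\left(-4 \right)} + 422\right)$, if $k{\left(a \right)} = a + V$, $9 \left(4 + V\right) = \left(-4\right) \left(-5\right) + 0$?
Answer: $-11238$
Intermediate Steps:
$V = - \frac{16}{9}$ ($V = -4 + \frac{\left(-4\right) \left(-5\right) + 0}{9} = -4 + \frac{20 + 0}{9} = -4 + \frac{1}{9} \cdot 20 = -4 + \frac{20}{9} = - \frac{16}{9} \approx -1.7778$)
$k{\left(a \right)} = - \frac{16}{9} + a$ ($k{\left(a \right)} = a - \frac{16}{9} = - \frac{16}{9} + a$)
$- 27 \left(k{\left(-4 \right)} + 422\right) = - 27 \left(\left(- \frac{16}{9} - 4\right) + 422\right) = - 27 \left(- \frac{52}{9} + 422\right) = \left(-27\right) \frac{3746}{9} = -11238$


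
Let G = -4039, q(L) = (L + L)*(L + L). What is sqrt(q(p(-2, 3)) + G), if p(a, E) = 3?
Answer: I*sqrt(4003) ≈ 63.269*I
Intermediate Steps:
q(L) = 4*L**2 (q(L) = (2*L)*(2*L) = 4*L**2)
sqrt(q(p(-2, 3)) + G) = sqrt(4*3**2 - 4039) = sqrt(4*9 - 4039) = sqrt(36 - 4039) = sqrt(-4003) = I*sqrt(4003)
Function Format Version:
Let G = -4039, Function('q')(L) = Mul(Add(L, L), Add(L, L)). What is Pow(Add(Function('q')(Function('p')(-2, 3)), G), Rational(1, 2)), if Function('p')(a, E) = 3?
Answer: Mul(I, Pow(4003, Rational(1, 2))) ≈ Mul(63.269, I)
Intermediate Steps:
Function('q')(L) = Mul(4, Pow(L, 2)) (Function('q')(L) = Mul(Mul(2, L), Mul(2, L)) = Mul(4, Pow(L, 2)))
Pow(Add(Function('q')(Function('p')(-2, 3)), G), Rational(1, 2)) = Pow(Add(Mul(4, Pow(3, 2)), -4039), Rational(1, 2)) = Pow(Add(Mul(4, 9), -4039), Rational(1, 2)) = Pow(Add(36, -4039), Rational(1, 2)) = Pow(-4003, Rational(1, 2)) = Mul(I, Pow(4003, Rational(1, 2)))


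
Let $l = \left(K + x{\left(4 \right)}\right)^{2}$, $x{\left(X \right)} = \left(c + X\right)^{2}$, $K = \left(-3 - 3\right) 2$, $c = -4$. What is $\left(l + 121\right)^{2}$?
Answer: $70225$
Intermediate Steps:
$K = -12$ ($K = \left(-6\right) 2 = -12$)
$x{\left(X \right)} = \left(-4 + X\right)^{2}$
$l = 144$ ($l = \left(-12 + \left(-4 + 4\right)^{2}\right)^{2} = \left(-12 + 0^{2}\right)^{2} = \left(-12 + 0\right)^{2} = \left(-12\right)^{2} = 144$)
$\left(l + 121\right)^{2} = \left(144 + 121\right)^{2} = 265^{2} = 70225$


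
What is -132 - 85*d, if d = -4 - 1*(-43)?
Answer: -3447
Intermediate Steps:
d = 39 (d = -4 + 43 = 39)
-132 - 85*d = -132 - 85*39 = -132 - 3315 = -3447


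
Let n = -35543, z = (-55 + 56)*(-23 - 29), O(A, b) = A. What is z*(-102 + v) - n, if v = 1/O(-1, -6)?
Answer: 40899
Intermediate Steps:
z = -52 (z = 1*(-52) = -52)
v = -1 (v = 1/(-1) = -1)
z*(-102 + v) - n = -52*(-102 - 1) - 1*(-35543) = -52*(-103) + 35543 = 5356 + 35543 = 40899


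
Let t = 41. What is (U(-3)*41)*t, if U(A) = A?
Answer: -5043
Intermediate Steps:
(U(-3)*41)*t = -3*41*41 = -123*41 = -5043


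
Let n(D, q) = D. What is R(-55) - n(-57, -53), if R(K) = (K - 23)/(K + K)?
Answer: 3174/55 ≈ 57.709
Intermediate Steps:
R(K) = (-23 + K)/(2*K) (R(K) = (-23 + K)/((2*K)) = (-23 + K)*(1/(2*K)) = (-23 + K)/(2*K))
R(-55) - n(-57, -53) = (1/2)*(-23 - 55)/(-55) - 1*(-57) = (1/2)*(-1/55)*(-78) + 57 = 39/55 + 57 = 3174/55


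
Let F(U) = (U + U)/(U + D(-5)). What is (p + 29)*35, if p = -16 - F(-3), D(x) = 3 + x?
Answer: 413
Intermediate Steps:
F(U) = 2*U/(-2 + U) (F(U) = (U + U)/(U + (3 - 5)) = (2*U)/(U - 2) = (2*U)/(-2 + U) = 2*U/(-2 + U))
p = -86/5 (p = -16 - 2*(-3)/(-2 - 3) = -16 - 2*(-3)/(-5) = -16 - 2*(-3)*(-1)/5 = -16 - 1*6/5 = -16 - 6/5 = -86/5 ≈ -17.200)
(p + 29)*35 = (-86/5 + 29)*35 = (59/5)*35 = 413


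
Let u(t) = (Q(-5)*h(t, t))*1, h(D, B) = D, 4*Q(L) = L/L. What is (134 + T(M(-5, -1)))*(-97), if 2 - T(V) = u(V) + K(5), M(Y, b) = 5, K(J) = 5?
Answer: -50343/4 ≈ -12586.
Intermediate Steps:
Q(L) = ¼ (Q(L) = (L/L)/4 = (¼)*1 = ¼)
u(t) = t/4 (u(t) = (t/4)*1 = t/4)
T(V) = -3 - V/4 (T(V) = 2 - (V/4 + 5) = 2 - (5 + V/4) = 2 + (-5 - V/4) = -3 - V/4)
(134 + T(M(-5, -1)))*(-97) = (134 + (-3 - ¼*5))*(-97) = (134 + (-3 - 5/4))*(-97) = (134 - 17/4)*(-97) = (519/4)*(-97) = -50343/4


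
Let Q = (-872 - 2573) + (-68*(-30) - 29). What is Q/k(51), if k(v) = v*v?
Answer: -478/867 ≈ -0.55133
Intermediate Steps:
k(v) = v**2
Q = -1434 (Q = -3445 + (2040 - 29) = -3445 + 2011 = -1434)
Q/k(51) = -1434/(51**2) = -1434/2601 = -1434*1/2601 = -478/867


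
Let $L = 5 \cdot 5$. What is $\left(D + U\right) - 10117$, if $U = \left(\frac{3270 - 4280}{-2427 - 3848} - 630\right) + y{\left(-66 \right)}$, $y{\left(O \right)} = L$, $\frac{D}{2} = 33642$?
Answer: $\frac{70985512}{1255} \approx 56562.0$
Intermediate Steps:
$D = 67284$ ($D = 2 \cdot 33642 = 67284$)
$L = 25$
$y{\left(O \right)} = 25$
$U = - \frac{759073}{1255}$ ($U = \left(\frac{3270 - 4280}{-2427 - 3848} - 630\right) + 25 = \left(- \frac{1010}{-6275} - 630\right) + 25 = \left(\left(-1010\right) \left(- \frac{1}{6275}\right) - 630\right) + 25 = \left(\frac{202}{1255} - 630\right) + 25 = - \frac{790448}{1255} + 25 = - \frac{759073}{1255} \approx -604.84$)
$\left(D + U\right) - 10117 = \left(67284 - \frac{759073}{1255}\right) - 10117 = \frac{83682347}{1255} - 10117 = \frac{70985512}{1255}$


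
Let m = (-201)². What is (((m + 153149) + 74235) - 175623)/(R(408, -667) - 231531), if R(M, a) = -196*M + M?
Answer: -92162/311091 ≈ -0.29625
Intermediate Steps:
m = 40401
R(M, a) = -195*M
(((m + 153149) + 74235) - 175623)/(R(408, -667) - 231531) = (((40401 + 153149) + 74235) - 175623)/(-195*408 - 231531) = ((193550 + 74235) - 175623)/(-79560 - 231531) = (267785 - 175623)/(-311091) = 92162*(-1/311091) = -92162/311091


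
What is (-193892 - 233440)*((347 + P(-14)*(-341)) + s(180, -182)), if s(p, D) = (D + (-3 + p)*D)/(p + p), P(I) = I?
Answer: -32248680602/15 ≈ -2.1499e+9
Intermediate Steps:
s(p, D) = (D + D*(-3 + p))/(2*p) (s(p, D) = (D + D*(-3 + p))/((2*p)) = (D + D*(-3 + p))*(1/(2*p)) = (D + D*(-3 + p))/(2*p))
(-193892 - 233440)*((347 + P(-14)*(-341)) + s(180, -182)) = (-193892 - 233440)*((347 - 14*(-341)) + ((½)*(-182) - 1*(-182)/180)) = -427332*((347 + 4774) + (-91 - 1*(-182)*1/180)) = -427332*(5121 + (-91 + 91/90)) = -427332*(5121 - 8099/90) = -427332*452791/90 = -32248680602/15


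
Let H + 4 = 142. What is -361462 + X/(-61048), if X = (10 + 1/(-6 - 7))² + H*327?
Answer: -3729251580679/10317112 ≈ -3.6146e+5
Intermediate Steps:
H = 138 (H = -4 + 142 = 138)
X = 7642935/169 (X = (10 + 1/(-6 - 7))² + 138*327 = (10 + 1/(-13))² + 45126 = (10 - 1/13)² + 45126 = (129/13)² + 45126 = 16641/169 + 45126 = 7642935/169 ≈ 45224.)
-361462 + X/(-61048) = -361462 + (7642935/169)/(-61048) = -361462 + (7642935/169)*(-1/61048) = -361462 - 7642935/10317112 = -3729251580679/10317112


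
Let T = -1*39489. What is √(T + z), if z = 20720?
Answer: 137*I ≈ 137.0*I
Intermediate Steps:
T = -39489
√(T + z) = √(-39489 + 20720) = √(-18769) = 137*I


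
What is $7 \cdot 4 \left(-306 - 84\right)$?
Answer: $-10920$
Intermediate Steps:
$7 \cdot 4 \left(-306 - 84\right) = 28 \left(-306 - 84\right) = 28 \left(-390\right) = -10920$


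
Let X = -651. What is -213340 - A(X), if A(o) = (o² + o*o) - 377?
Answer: -1060565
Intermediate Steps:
A(o) = -377 + 2*o² (A(o) = (o² + o²) - 377 = 2*o² - 377 = -377 + 2*o²)
-213340 - A(X) = -213340 - (-377 + 2*(-651)²) = -213340 - (-377 + 2*423801) = -213340 - (-377 + 847602) = -213340 - 1*847225 = -213340 - 847225 = -1060565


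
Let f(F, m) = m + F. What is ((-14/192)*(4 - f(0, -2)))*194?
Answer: -679/8 ≈ -84.875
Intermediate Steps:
f(F, m) = F + m
((-14/192)*(4 - f(0, -2)))*194 = ((-14/192)*(4 - (0 - 2)))*194 = ((-14*1/192)*(4 - 1*(-2)))*194 = -7*(4 + 2)/96*194 = -7/96*6*194 = -7/16*194 = -679/8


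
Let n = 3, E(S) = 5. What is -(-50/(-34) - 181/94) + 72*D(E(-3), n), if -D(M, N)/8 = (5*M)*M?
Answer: -115055273/1598 ≈ -72000.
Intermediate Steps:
D(M, N) = -40*M² (D(M, N) = -8*5*M*M = -40*M²)
-(-50/(-34) - 181/94) + 72*D(E(-3), n) = -(-50/(-34) - 181/94) + 72*(-40*5²) = -(-50*(-1/34) - 181*1/94) + 72*(-40*25) = -(25/17 - 181/94) + 72*(-1000) = -1*(-727/1598) - 72000 = 727/1598 - 72000 = -115055273/1598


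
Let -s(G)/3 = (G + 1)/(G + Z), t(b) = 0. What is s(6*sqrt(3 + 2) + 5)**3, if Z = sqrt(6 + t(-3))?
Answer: -5832*(1 + sqrt(5))**3/(5 + sqrt(6) + 6*sqrt(5))**3 ≈ -21.755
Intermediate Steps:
Z = sqrt(6) (Z = sqrt(6 + 0) = sqrt(6) ≈ 2.4495)
s(G) = -3*(1 + G)/(G + sqrt(6)) (s(G) = -3*(G + 1)/(G + sqrt(6)) = -3*(1 + G)/(G + sqrt(6)))
s(6*sqrt(3 + 2) + 5)**3 = (3*(-1 - (6*sqrt(3 + 2) + 5))/((6*sqrt(3 + 2) + 5) + sqrt(6)))**3 = (3*(-1 - (6*sqrt(5) + 5))/((6*sqrt(5) + 5) + sqrt(6)))**3 = (3*(-1 - (5 + 6*sqrt(5)))/((5 + 6*sqrt(5)) + sqrt(6)))**3 = (3*(-1 + (-5 - 6*sqrt(5)))/(5 + sqrt(6) + 6*sqrt(5)))**3 = (3*(-6 - 6*sqrt(5))/(5 + sqrt(6) + 6*sqrt(5)))**3 = 27*(-6 - 6*sqrt(5))**3/(5 + sqrt(6) + 6*sqrt(5))**3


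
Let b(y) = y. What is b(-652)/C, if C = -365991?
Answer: 652/365991 ≈ 0.0017815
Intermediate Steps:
b(-652)/C = -652/(-365991) = -652*(-1/365991) = 652/365991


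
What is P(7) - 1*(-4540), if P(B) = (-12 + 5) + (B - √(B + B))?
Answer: 4540 - √14 ≈ 4536.3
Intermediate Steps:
P(B) = -7 + B - √2*√B (P(B) = -7 + (B - √(2*B)) = -7 + (B - √2*√B) = -7 + B - √2*√B)
P(7) - 1*(-4540) = (-7 + 7 - √2*√7) - 1*(-4540) = (-7 + 7 - √14) + 4540 = -√14 + 4540 = 4540 - √14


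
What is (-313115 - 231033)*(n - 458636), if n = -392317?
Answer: 463044373044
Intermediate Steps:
(-313115 - 231033)*(n - 458636) = (-313115 - 231033)*(-392317 - 458636) = -544148*(-850953) = 463044373044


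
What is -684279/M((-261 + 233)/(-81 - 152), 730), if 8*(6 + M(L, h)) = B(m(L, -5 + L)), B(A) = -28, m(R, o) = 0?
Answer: 1368558/19 ≈ 72029.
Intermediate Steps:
M(L, h) = -19/2 (M(L, h) = -6 + (⅛)*(-28) = -6 - 7/2 = -19/2)
-684279/M((-261 + 233)/(-81 - 152), 730) = -684279/(-19/2) = -684279*(-2/19) = 1368558/19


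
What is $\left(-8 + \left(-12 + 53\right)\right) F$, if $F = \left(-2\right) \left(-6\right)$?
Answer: $396$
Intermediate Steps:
$F = 12$
$\left(-8 + \left(-12 + 53\right)\right) F = \left(-8 + \left(-12 + 53\right)\right) 12 = \left(-8 + 41\right) 12 = 33 \cdot 12 = 396$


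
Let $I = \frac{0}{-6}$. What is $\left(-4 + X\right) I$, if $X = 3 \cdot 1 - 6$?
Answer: $0$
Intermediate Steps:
$I = 0$ ($I = 0 \left(- \frac{1}{6}\right) = 0$)
$X = -3$ ($X = 3 - 6 = -3$)
$\left(-4 + X\right) I = \left(-4 - 3\right) 0 = \left(-7\right) 0 = 0$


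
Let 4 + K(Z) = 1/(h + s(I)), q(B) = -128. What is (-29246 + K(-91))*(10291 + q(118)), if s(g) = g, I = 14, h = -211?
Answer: -58561756913/197 ≈ -2.9727e+8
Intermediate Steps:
K(Z) = -789/197 (K(Z) = -4 + 1/(-211 + 14) = -4 + 1/(-197) = -4 - 1/197 = -789/197)
(-29246 + K(-91))*(10291 + q(118)) = (-29246 - 789/197)*(10291 - 128) = -5762251/197*10163 = -58561756913/197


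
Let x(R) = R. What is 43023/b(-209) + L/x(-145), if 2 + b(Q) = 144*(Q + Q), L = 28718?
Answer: -1734889627/8728130 ≈ -198.77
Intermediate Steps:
b(Q) = -2 + 288*Q (b(Q) = -2 + 144*(Q + Q) = -2 + 144*(2*Q) = -2 + 288*Q)
43023/b(-209) + L/x(-145) = 43023/(-2 + 288*(-209)) + 28718/(-145) = 43023/(-2 - 60192) + 28718*(-1/145) = 43023/(-60194) - 28718/145 = 43023*(-1/60194) - 28718/145 = -43023/60194 - 28718/145 = -1734889627/8728130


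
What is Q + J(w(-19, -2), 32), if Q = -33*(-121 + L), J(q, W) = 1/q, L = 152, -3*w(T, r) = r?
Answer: -2043/2 ≈ -1021.5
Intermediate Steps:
w(T, r) = -r/3
Q = -1023 (Q = -33*(-121 + 152) = -33*31 = -1023)
Q + J(w(-19, -2), 32) = -1023 + 1/(-1/3*(-2)) = -1023 + 1/(2/3) = -1023 + 3/2 = -2043/2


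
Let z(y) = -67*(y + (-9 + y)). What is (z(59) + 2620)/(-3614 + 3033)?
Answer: 669/83 ≈ 8.0602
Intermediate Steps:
z(y) = 603 - 134*y (z(y) = -67*(-9 + 2*y) = 603 - 134*y)
(z(59) + 2620)/(-3614 + 3033) = ((603 - 134*59) + 2620)/(-3614 + 3033) = ((603 - 7906) + 2620)/(-581) = (-7303 + 2620)*(-1/581) = -4683*(-1/581) = 669/83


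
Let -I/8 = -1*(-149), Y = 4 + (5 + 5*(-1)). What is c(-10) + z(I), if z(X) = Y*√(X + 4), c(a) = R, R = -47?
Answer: -47 + 24*I*√33 ≈ -47.0 + 137.87*I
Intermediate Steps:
c(a) = -47
Y = 4 (Y = 4 + (5 - 5) = 4 + 0 = 4)
I = -1192 (I = -(-8)*(-149) = -8*149 = -1192)
z(X) = 4*√(4 + X) (z(X) = 4*√(X + 4) = 4*√(4 + X))
c(-10) + z(I) = -47 + 4*√(4 - 1192) = -47 + 4*√(-1188) = -47 + 4*(6*I*√33) = -47 + 24*I*√33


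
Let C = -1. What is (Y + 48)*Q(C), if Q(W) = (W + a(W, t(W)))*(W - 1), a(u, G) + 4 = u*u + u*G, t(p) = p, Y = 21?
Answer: 414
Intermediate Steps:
a(u, G) = -4 + u**2 + G*u (a(u, G) = -4 + (u*u + u*G) = -4 + (u**2 + G*u) = -4 + u**2 + G*u)
Q(W) = (-1 + W)*(-4 + W + 2*W**2) (Q(W) = (W + (-4 + W**2 + W*W))*(W - 1) = (W + (-4 + W**2 + W**2))*(-1 + W) = (W + (-4 + 2*W**2))*(-1 + W) = (-4 + W + 2*W**2)*(-1 + W) = (-1 + W)*(-4 + W + 2*W**2))
(Y + 48)*Q(C) = (21 + 48)*(4 - 1*(-1)**2 - 5*(-1) + 2*(-1)**3) = 69*(4 - 1*1 + 5 + 2*(-1)) = 69*(4 - 1 + 5 - 2) = 69*6 = 414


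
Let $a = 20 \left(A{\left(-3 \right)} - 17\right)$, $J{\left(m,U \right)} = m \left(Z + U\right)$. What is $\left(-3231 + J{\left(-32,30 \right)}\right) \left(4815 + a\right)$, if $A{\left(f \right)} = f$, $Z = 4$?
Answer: $-19068385$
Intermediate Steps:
$J{\left(m,U \right)} = m \left(4 + U\right)$
$a = -400$ ($a = 20 \left(-3 - 17\right) = 20 \left(-20\right) = -400$)
$\left(-3231 + J{\left(-32,30 \right)}\right) \left(4815 + a\right) = \left(-3231 - 32 \left(4 + 30\right)\right) \left(4815 - 400\right) = \left(-3231 - 1088\right) 4415 = \left(-4319\right) 4415 = -19068385$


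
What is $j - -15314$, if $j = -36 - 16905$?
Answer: $-1627$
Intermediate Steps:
$j = -16941$
$j - -15314 = -16941 - -15314 = -16941 + 15314 = -1627$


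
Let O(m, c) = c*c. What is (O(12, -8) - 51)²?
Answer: 169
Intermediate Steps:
O(m, c) = c²
(O(12, -8) - 51)² = ((-8)² - 51)² = (64 - 51)² = 13² = 169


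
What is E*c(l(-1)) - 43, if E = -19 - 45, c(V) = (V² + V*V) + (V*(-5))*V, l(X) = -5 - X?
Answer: 3029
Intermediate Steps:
c(V) = -3*V² (c(V) = (V² + V²) + (-5*V)*V = 2*V² - 5*V² = -3*V²)
E = -64
E*c(l(-1)) - 43 = -(-192)*(-5 - 1*(-1))² - 43 = -(-192)*(-5 + 1)² - 43 = -(-192)*(-4)² - 43 = -(-192)*16 - 43 = -64*(-48) - 43 = 3072 - 43 = 3029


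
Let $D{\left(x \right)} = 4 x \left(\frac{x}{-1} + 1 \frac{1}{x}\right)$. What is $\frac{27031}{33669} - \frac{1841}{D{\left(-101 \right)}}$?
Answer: $\frac{388283143}{457898400} \approx 0.84797$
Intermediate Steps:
$D{\left(x \right)} = 4 x \left(\frac{1}{x} - x\right)$ ($D{\left(x \right)} = 4 x \left(x \left(-1\right) + \frac{1}{x}\right) = 4 x \left(- x + \frac{1}{x}\right) = 4 x \left(\frac{1}{x} - x\right)$)
$\frac{27031}{33669} - \frac{1841}{D{\left(-101 \right)}} = \frac{27031}{33669} - \frac{1841}{4 - 4 \left(-101\right)^{2}} = 27031 \cdot \frac{1}{33669} - \frac{1841}{4 - 40804} = \frac{27031}{33669} - \frac{1841}{4 - 40804} = \frac{27031}{33669} - \frac{1841}{-40800} = \frac{27031}{33669} - - \frac{1841}{40800} = \frac{27031}{33669} + \frac{1841}{40800} = \frac{388283143}{457898400}$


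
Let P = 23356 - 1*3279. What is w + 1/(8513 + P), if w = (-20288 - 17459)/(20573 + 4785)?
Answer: -269790343/181246305 ≈ -1.4885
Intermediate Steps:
P = 20077 (P = 23356 - 3279 = 20077)
w = -37747/25358 ≈ -1.4886
w + 1/(8513 + P) = -37747/25358 + 1/(8513 + 20077) = -37747/25358 + 1/28590 = -269790343/181246305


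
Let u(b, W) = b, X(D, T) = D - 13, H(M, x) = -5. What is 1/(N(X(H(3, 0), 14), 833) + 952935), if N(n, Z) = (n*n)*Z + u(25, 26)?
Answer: 1/1222852 ≈ 8.1776e-7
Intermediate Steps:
X(D, T) = -13 + D
N(n, Z) = 25 + Z*n² (N(n, Z) = (n*n)*Z + 25 = n²*Z + 25 = Z*n² + 25 = 25 + Z*n²)
1/(N(X(H(3, 0), 14), 833) + 952935) = 1/((25 + 833*(-13 - 5)²) + 952935) = 1/((25 + 833*(-18)²) + 952935) = 1/((25 + 833*324) + 952935) = 1/((25 + 269892) + 952935) = 1/(269917 + 952935) = 1/1222852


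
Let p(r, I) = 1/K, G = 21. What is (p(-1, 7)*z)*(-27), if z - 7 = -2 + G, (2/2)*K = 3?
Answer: -234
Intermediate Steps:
K = 3
z = 26 (z = 7 + (-2 + 21) = 7 + 19 = 26)
p(r, I) = ⅓ (p(r, I) = 1/3 = ⅓)
(p(-1, 7)*z)*(-27) = ((⅓)*26)*(-27) = (26/3)*(-27) = -234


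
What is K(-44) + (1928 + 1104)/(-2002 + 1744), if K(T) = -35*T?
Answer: 197144/129 ≈ 1528.2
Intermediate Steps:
K(-44) + (1928 + 1104)/(-2002 + 1744) = -35*(-44) + (1928 + 1104)/(-2002 + 1744) = 1540 + 3032/(-258) = 1540 + 3032*(-1/258) = 1540 - 1516/129 = 197144/129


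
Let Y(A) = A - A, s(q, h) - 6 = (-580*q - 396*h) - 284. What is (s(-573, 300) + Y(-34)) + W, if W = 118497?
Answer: 331759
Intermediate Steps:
s(q, h) = -278 - 580*q - 396*h (s(q, h) = 6 + ((-580*q - 396*h) - 284) = 6 + (-284 - 580*q - 396*h) = -278 - 580*q - 396*h)
Y(A) = 0
(s(-573, 300) + Y(-34)) + W = ((-278 - 580*(-573) - 396*300) + 0) + 118497 = ((-278 + 332340 - 118800) + 0) + 118497 = (213262 + 0) + 118497 = 213262 + 118497 = 331759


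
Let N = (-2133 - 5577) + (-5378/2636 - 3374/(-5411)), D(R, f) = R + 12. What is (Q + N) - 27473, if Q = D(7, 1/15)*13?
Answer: -35594729225/1018814 ≈ -34937.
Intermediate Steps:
D(R, f) = 12 + R
Q = 247 (Q = (12 + 7)*13 = 19*13 = 247)
N = -7856499261/1018814 (N = -7710 + (-5378*1/2636 - 3374*(-1/5411)) = -7710 + (-2689/1318 + 482/773) = -7710 - 1443321/1018814 = -7856499261/1018814 ≈ -7711.4)
(Q + N) - 27473 = (247 - 7856499261/1018814) - 27473 = -7604852203/1018814 - 27473 = -35594729225/1018814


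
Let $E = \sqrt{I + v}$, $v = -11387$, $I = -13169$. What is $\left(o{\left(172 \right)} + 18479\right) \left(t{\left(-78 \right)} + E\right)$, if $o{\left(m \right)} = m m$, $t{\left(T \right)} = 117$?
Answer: $5623371 + 96126 i \sqrt{6139} \approx 5.6234 \cdot 10^{6} + 7.5316 \cdot 10^{6} i$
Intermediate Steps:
$E = 2 i \sqrt{6139}$ ($E = \sqrt{-13169 - 11387} = \sqrt{-24556} = 2 i \sqrt{6139} \approx 156.7 i$)
$o{\left(m \right)} = m^{2}$
$\left(o{\left(172 \right)} + 18479\right) \left(t{\left(-78 \right)} + E\right) = \left(172^{2} + 18479\right) \left(117 + 2 i \sqrt{6139}\right) = \left(29584 + 18479\right) \left(117 + 2 i \sqrt{6139}\right) = 48063 \left(117 + 2 i \sqrt{6139}\right) = 5623371 + 96126 i \sqrt{6139}$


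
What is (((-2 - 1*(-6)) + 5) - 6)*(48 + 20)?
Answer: 204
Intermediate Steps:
(((-2 - 1*(-6)) + 5) - 6)*(48 + 20) = (((-2 + 6) + 5) - 6)*68 = ((4 + 5) - 6)*68 = (9 - 6)*68 = 3*68 = 204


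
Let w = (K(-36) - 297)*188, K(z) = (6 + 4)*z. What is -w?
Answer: 123516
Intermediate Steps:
K(z) = 10*z
w = -123516 (w = (10*(-36) - 297)*188 = (-360 - 297)*188 = -657*188 = -123516)
-w = -1*(-123516) = 123516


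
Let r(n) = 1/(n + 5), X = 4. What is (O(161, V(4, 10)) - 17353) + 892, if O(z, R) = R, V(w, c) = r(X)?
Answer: -148148/9 ≈ -16461.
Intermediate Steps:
r(n) = 1/(5 + n)
V(w, c) = 1/9 (V(w, c) = 1/(5 + 4) = 1/9)
(O(161, V(4, 10)) - 17353) + 892 = (1/9 - 17353) + 892 = -156176/9 + 892 = -148148/9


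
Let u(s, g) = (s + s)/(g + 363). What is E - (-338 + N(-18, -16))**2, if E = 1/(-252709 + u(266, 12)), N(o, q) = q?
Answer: -11875613723763/94765343 ≈ -1.2532e+5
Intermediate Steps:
u(s, g) = 2*s/(363 + g) (u(s, g) = (2*s)/(363 + g) = 2*s/(363 + g))
E = -375/94765343 (E = 1/(-252709 + 2*266/(363 + 12)) = 1/(-252709 + 2*266/375) = 1/(-252709 + 2*266*(1/375)) = 1/(-252709 + 532/375) = 1/(-94765343/375) = -375/94765343 ≈ -3.9571e-6)
E - (-338 + N(-18, -16))**2 = -375/94765343 - (-338 - 16)**2 = -375/94765343 - 1*(-354)**2 = -375/94765343 - 1*125316 = -375/94765343 - 125316 = -11875613723763/94765343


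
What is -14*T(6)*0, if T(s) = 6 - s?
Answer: 0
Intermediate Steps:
-14*T(6)*0 = -14*(6 - 1*6)*0 = -14*(6 - 6)*0 = -14*0*0 = 0*0 = 0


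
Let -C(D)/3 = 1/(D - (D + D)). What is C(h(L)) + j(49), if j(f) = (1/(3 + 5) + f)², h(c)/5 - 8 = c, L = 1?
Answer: 2316799/960 ≈ 2413.3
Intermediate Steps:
h(c) = 40 + 5*c
j(f) = (⅛ + f)² (j(f) = (1/8 + f)² = (⅛ + f)²)
C(D) = 3/D (C(D) = -3/(D - (D + D)) = -3/(D - 2*D) = -3*(-1/D) = -(-3)/D = 3/D)
C(h(L)) + j(49) = 3/(40 + 5*1) + (1 + 8*49)²/64 = 3/(40 + 5) + (1 + 392)²/64 = 3/45 + (1/64)*393² = 3*(1/45) + (1/64)*154449 = 1/15 + 154449/64 = 2316799/960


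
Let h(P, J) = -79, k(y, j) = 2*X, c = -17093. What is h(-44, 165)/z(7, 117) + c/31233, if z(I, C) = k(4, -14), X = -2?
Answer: 2399035/124932 ≈ 19.203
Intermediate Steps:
k(y, j) = -4 (k(y, j) = 2*(-2) = -4)
z(I, C) = -4
h(-44, 165)/z(7, 117) + c/31233 = -79/(-4) - 17093/31233 = -79*(-1/4) - 17093*1/31233 = 79/4 - 17093/31233 = 2399035/124932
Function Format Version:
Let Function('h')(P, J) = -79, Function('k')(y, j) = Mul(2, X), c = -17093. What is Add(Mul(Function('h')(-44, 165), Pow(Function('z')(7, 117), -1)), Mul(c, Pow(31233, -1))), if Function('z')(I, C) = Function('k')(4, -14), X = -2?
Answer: Rational(2399035, 124932) ≈ 19.203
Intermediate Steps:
Function('k')(y, j) = -4 (Function('k')(y, j) = Mul(2, -2) = -4)
Function('z')(I, C) = -4
Add(Mul(Function('h')(-44, 165), Pow(Function('z')(7, 117), -1)), Mul(c, Pow(31233, -1))) = Add(Mul(-79, Pow(-4, -1)), Mul(-17093, Pow(31233, -1))) = Add(Mul(-79, Rational(-1, 4)), Mul(-17093, Rational(1, 31233))) = Add(Rational(79, 4), Rational(-17093, 31233)) = Rational(2399035, 124932)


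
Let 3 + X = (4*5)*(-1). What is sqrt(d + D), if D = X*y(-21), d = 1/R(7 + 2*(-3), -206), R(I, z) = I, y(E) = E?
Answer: 22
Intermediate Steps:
X = -23 (X = -3 + (4*5)*(-1) = -3 + 20*(-1) = -3 - 20 = -23)
d = 1 (d = 1/(7 + 2*(-3)) = 1/(7 - 6) = 1/1 = 1)
D = 483 (D = -23*(-21) = 483)
sqrt(d + D) = sqrt(1 + 483) = sqrt(484) = 22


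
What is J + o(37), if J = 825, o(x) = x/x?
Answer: 826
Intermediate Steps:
o(x) = 1
J + o(37) = 825 + 1 = 826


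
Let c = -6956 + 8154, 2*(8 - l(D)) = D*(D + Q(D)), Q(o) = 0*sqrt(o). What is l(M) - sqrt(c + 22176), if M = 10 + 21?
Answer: -945/2 - sqrt(23374) ≈ -625.39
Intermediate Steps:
Q(o) = 0
M = 31
l(D) = 8 - D**2/2 (l(D) = 8 - D*(D + 0)/2 = 8 - D*D/2 = 8 - D**2/2)
c = 1198
l(M) - sqrt(c + 22176) = (8 - 1/2*31**2) - sqrt(1198 + 22176) = (8 - 1/2*961) - sqrt(23374) = (8 - 961/2) - sqrt(23374) = -945/2 - sqrt(23374)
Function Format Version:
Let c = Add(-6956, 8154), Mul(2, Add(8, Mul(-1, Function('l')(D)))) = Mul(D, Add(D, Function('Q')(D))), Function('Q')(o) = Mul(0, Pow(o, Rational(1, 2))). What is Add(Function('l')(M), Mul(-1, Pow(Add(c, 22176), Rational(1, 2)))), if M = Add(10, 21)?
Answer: Add(Rational(-945, 2), Mul(-1, Pow(23374, Rational(1, 2)))) ≈ -625.39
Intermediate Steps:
Function('Q')(o) = 0
M = 31
Function('l')(D) = Add(8, Mul(Rational(-1, 2), Pow(D, 2))) (Function('l')(D) = Add(8, Mul(Rational(-1, 2), Mul(D, Add(D, 0)))) = Add(8, Mul(Rational(-1, 2), Mul(D, D))) = Add(8, Mul(Rational(-1, 2), Pow(D, 2))))
c = 1198
Add(Function('l')(M), Mul(-1, Pow(Add(c, 22176), Rational(1, 2)))) = Add(Add(8, Mul(Rational(-1, 2), Pow(31, 2))), Mul(-1, Pow(Add(1198, 22176), Rational(1, 2)))) = Add(Add(8, Mul(Rational(-1, 2), 961)), Mul(-1, Pow(23374, Rational(1, 2)))) = Add(Add(8, Rational(-961, 2)), Mul(-1, Pow(23374, Rational(1, 2)))) = Add(Rational(-945, 2), Mul(-1, Pow(23374, Rational(1, 2))))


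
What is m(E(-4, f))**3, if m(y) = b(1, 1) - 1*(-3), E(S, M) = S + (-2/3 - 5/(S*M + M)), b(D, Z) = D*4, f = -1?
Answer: 343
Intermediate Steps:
b(D, Z) = 4*D
E(S, M) = -2/3 + S - 5/(M + M*S) (E(S, M) = S + (-2*1/3 - 5/(M*S + M)) = S + (-2/3 - 5/(M + M*S)) = -2/3 + S - 5/(M + M*S))
m(y) = 7 (m(y) = 4*1 - 1*(-3) = 4 + 3 = 7)
m(E(-4, f))**3 = 7**3 = 343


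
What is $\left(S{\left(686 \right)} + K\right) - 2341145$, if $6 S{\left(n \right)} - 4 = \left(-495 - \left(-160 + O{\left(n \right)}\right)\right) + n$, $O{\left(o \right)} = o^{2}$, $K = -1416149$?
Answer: $- \frac{7671335}{2} \approx -3.8357 \cdot 10^{6}$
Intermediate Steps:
$S{\left(n \right)} = - \frac{331}{6} - \frac{n^{2}}{6} + \frac{n}{6}$ ($S{\left(n \right)} = \frac{2}{3} + \frac{\left(-495 - \left(-160 + n^{2}\right)\right) + n}{6} = \frac{2}{3} + \frac{\left(-335 - n^{2}\right) + n}{6} = \frac{2}{3} + \frac{-335 + n - n^{2}}{6} = \frac{2}{3} - \left(\frac{335}{6} - \frac{n}{6} + \frac{n^{2}}{6}\right) = - \frac{331}{6} - \frac{n^{2}}{6} + \frac{n}{6}$)
$\left(S{\left(686 \right)} + K\right) - 2341145 = \left(\left(- \frac{331}{6} - \frac{686^{2}}{6} + \frac{1}{6} \cdot 686\right) - 1416149\right) - 2341145 = \left(\left(- \frac{331}{6} - \frac{235298}{3} + \frac{343}{3}\right) - 1416149\right) - 2341145 = \left(- \frac{156747}{2} - 1416149\right) - 2341145 = - \frac{2989045}{2} - 2341145 = - \frac{7671335}{2}$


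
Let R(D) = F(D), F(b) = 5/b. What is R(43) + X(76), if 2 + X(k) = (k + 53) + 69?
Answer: 8433/43 ≈ 196.12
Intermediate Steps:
X(k) = 120 + k (X(k) = -2 + ((k + 53) + 69) = -2 + ((53 + k) + 69) = -2 + (122 + k) = 120 + k)
R(D) = 5/D
R(43) + X(76) = 5/43 + (120 + 76) = 5*(1/43) + 196 = 5/43 + 196 = 8433/43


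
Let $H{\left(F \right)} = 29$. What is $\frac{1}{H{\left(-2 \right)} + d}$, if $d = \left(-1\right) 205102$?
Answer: $- \frac{1}{205073} \approx -4.8763 \cdot 10^{-6}$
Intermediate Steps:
$d = -205102$
$\frac{1}{H{\left(-2 \right)} + d} = \frac{1}{29 - 205102} = \frac{1}{-205073} = - \frac{1}{205073}$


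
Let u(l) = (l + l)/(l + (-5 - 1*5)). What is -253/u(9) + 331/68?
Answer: 11581/612 ≈ 18.923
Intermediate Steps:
u(l) = 2*l/(-10 + l) (u(l) = (2*l)/(l + (-5 - 5)) = (2*l)/(l - 10) = (2*l)/(-10 + l) = 2*l/(-10 + l))
-253/u(9) + 331/68 = -253/(2*9/(-10 + 9)) + 331/68 = -253/(2*9/(-1)) + 331*(1/68) = -253/(2*9*(-1)) + 331/68 = -253/(-18) + 331/68 = -253*(-1/18) + 331/68 = 253/18 + 331/68 = 11581/612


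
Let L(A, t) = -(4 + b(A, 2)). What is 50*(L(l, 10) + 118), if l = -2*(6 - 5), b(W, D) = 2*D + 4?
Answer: 5300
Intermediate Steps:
b(W, D) = 4 + 2*D
l = -2 (l = -2*1 = -2)
L(A, t) = -12 (L(A, t) = -(4 + (4 + 2*2)) = -(4 + (4 + 4)) = -(4 + 8) = -1*12 = -12)
50*(L(l, 10) + 118) = 50*(-12 + 118) = 50*106 = 5300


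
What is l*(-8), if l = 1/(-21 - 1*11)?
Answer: 1/4 ≈ 0.25000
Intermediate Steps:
l = -1/32 (l = 1/(-21 - 11) = 1/(-32) = -1/32 ≈ -0.031250)
l*(-8) = -1/32*(-8) = 1/4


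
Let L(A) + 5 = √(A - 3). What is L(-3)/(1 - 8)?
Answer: 5/7 - I*√6/7 ≈ 0.71429 - 0.34993*I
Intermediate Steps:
L(A) = -5 + √(-3 + A) (L(A) = -5 + √(A - 3) = -5 + √(-3 + A))
L(-3)/(1 - 8) = (-5 + √(-3 - 3))/(1 - 8) = (-5 + √(-6))/(-7) = (-5 + I*√6)*(-⅐) = 5/7 - I*√6/7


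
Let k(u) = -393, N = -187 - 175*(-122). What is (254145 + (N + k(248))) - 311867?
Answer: -36952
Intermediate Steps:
N = 21163 (N = -187 + 21350 = 21163)
(254145 + (N + k(248))) - 311867 = (254145 + (21163 - 393)) - 311867 = (254145 + 20770) - 311867 = 274915 - 311867 = -36952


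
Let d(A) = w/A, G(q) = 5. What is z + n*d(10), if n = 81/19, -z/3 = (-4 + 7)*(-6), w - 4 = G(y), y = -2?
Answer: 10989/190 ≈ 57.837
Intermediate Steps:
w = 9 (w = 4 + 5 = 9)
z = 54 (z = -3*(-4 + 7)*(-6) = -9*(-6) = -3*(-18) = 54)
n = 81/19 (n = 81*(1/19) = 81/19 ≈ 4.2632)
d(A) = 9/A
z + n*d(10) = 54 + 81*(9/10)/19 = 54 + 81*(9*(⅒))/19 = 54 + (81/19)*(9/10) = 54 + 729/190 = 10989/190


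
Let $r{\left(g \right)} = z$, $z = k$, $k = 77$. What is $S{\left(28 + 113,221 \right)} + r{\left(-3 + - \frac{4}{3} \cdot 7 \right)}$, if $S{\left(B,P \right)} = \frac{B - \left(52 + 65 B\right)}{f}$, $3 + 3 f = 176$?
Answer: $- \frac{13907}{173} \approx -80.387$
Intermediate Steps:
$f = \frac{173}{3}$ ($f = -1 + \frac{1}{3} \cdot 176 = -1 + \frac{176}{3} = \frac{173}{3} \approx 57.667$)
$z = 77$
$r{\left(g \right)} = 77$
$S{\left(B,P \right)} = - \frac{156}{173} - \frac{192 B}{173}$ ($S{\left(B,P \right)} = \frac{B - \left(52 + 65 B\right)}{\frac{173}{3}} = \left(B - \left(52 + 65 B\right)\right) \frac{3}{173} = \left(-52 - 64 B\right) \frac{3}{173} = - \frac{156}{173} - \frac{192 B}{173}$)
$S{\left(28 + 113,221 \right)} + r{\left(-3 + - \frac{4}{3} \cdot 7 \right)} = \left(- \frac{156}{173} - \frac{192 \left(28 + 113\right)}{173}\right) + 77 = \left(- \frac{156}{173} - \frac{27072}{173}\right) + 77 = - \frac{27228}{173} + 77 = - \frac{13907}{173}$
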